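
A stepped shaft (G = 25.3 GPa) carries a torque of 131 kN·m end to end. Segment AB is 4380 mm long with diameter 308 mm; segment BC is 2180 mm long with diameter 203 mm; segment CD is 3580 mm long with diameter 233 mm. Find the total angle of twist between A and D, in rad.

J_AB = π(0.308)⁴/32 = 8.83×10^-4 m⁴; J_BC = π(0.203)⁴/32 = 1.67×10^-4 m⁴; J_CD = π(0.233)⁴/32 = 2.89×10^-4 m⁴.
θ = (T/G)·Σ L_i/J_i = (131000/25.3×10⁹)·(4.38/8.83×10^-4 + 2.18/1.67×10^-4 + 3.58/2.89×10^-4) = 0.1574 rad.

0.157 rad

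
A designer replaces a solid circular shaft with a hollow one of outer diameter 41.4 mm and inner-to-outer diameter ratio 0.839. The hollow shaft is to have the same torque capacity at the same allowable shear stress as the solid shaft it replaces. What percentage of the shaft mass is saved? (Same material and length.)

53.3 %

Equal τ_max and T ⇒ the solid shaft needs d_s³ = d_o³(1−k⁴), so d_s = 41.4·(1−0.839⁴)^(1/3) = 32.96 mm.
Area ratio A_h/A_s = d_o²(1−k²)/d_s² = (1−k²)/(1−k⁴)^(2/3) = 0.4672.
Mass saving = 1 − 0.4672 = 53.3 %.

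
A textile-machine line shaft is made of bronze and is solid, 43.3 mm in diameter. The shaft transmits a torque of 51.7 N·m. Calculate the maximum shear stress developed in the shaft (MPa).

J = πd⁴/32 = π(0.0433)⁴/32 = 3.451×10^-7 m⁴.
τ_max = T·r/J = 51.70 × 0.0216 / 3.451×10^-7 = 3.243×10^6 Pa.

3.24 MPa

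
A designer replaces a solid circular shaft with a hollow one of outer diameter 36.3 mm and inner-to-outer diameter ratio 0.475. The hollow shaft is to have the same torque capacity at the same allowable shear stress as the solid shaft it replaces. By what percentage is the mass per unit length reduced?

Equal τ_max and T ⇒ the solid shaft needs d_s³ = d_o³(1−k⁴), so d_s = 36.3·(1−0.475⁴)^(1/3) = 35.67 mm.
Area ratio A_h/A_s = d_o²(1−k²)/d_s² = (1−k²)/(1−k⁴)^(2/3) = 0.8018.
Mass saving = 1 − 0.8018 = 19.8 %.

19.8 %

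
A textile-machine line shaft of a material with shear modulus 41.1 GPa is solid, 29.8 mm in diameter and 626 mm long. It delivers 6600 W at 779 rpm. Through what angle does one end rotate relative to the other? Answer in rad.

0.0159 rad

ω = 2π·779/60 = 81.58 rad/s, so T = P/ω = 6600 / 81.58 = 80.91 N·m.
J = πd⁴/32 = π(0.0298)⁴/32 = 7.742×10^-8 m⁴.
θ = T·L/(G·J) = 80.91 × 0.626 / (41.1×10⁹ × 7.742×10^-8) = 0.01592 rad.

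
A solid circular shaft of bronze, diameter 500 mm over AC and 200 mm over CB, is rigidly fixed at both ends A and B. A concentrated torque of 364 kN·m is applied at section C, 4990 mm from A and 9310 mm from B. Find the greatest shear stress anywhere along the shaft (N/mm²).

14.6 N/mm²

Compatibility: T_A·a/J_AC = T_B·b/J_CB with T_A + T_B = T₀.
J_AC = 6.14×10^-3 m⁴, J_CB = 1.57×10^-4 m⁴, so T_A = T₀·(J_AC/a)/((J_AC/a)+(J_CB/b)) = 359100 N·m, T_B = 4927 N·m.
τ in each portion: τ_AC = 1.46×10^7 Pa, τ_CB = 3.14×10^6 Pa; maximum is in AC.
τ_max = T_AC·r/J = 359100·0.250/6.14×10^-3 = 1.463×10^7 Pa.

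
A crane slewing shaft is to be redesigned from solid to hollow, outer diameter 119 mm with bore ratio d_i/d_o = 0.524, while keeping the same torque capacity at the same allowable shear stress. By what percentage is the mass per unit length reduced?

Equal τ_max and T ⇒ the solid shaft needs d_s³ = d_o³(1−k⁴), so d_s = 119·(1−0.524⁴)^(1/3) = 115.9 mm.
Area ratio A_h/A_s = d_o²(1−k²)/d_s² = (1−k²)/(1−k⁴)^(2/3) = 0.7643.
Mass saving = 1 − 0.7643 = 23.6 %.

23.6 %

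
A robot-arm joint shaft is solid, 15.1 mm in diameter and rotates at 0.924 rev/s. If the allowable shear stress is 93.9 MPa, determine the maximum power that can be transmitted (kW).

0.369 kW

J = πd⁴/32 = π(0.0151)⁴/32 = 5.104×10^-9 m⁴.
T_max = τ_allow·J/r = 9.39×10^7 × 5.104×10^-9 / 0.00755 = 63.48 N·m.
ω = 2π·0.924 = 5.806 rad/s, so P_max = T_max·ω = 368.5 W.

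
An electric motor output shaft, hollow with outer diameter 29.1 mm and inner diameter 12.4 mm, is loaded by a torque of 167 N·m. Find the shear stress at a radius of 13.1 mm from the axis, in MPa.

32.1 MPa

J = π(d_o⁴ − d_i⁴)/32 = π(0.0291⁴ − 0.0124⁴)/32 = 6.808×10^-8 m⁴.
Shear stress varies linearly with radius: τ = T·r/J = 167.0 × 0.0131 / 6.808×10^-8 = 3.213×10^7 Pa.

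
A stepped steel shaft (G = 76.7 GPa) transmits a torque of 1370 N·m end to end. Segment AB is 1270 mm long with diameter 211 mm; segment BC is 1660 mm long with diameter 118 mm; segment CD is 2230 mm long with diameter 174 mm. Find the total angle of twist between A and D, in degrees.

0.121°

J_AB = π(0.211)⁴/32 = 1.95×10^-4 m⁴; J_BC = π(0.118)⁴/32 = 1.90×10^-5 m⁴; J_CD = π(0.174)⁴/32 = 9.00×10^-5 m⁴.
θ = (T/G)·Σ L_i/J_i = (1370/76.7×10⁹)·(1.27/1.95×10^-4 + 1.66/1.90×10^-5 + 2.23/9.00×10^-5) = 2.117×10^-3 rad.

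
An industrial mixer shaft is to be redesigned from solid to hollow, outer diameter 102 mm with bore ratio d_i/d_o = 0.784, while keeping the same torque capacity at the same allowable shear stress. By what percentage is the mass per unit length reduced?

47.1 %

Equal τ_max and T ⇒ the solid shaft needs d_s³ = d_o³(1−k⁴), so d_s = 102·(1−0.784⁴)^(1/3) = 87.08 mm.
Area ratio A_h/A_s = d_o²(1−k²)/d_s² = (1−k²)/(1−k⁴)^(2/3) = 0.5287.
Mass saving = 1 − 0.5287 = 47.1 %.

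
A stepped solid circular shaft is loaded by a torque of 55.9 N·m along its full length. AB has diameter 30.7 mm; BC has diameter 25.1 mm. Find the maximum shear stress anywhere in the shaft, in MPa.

Under the same torque, τ_max = 16T/(πd³) is largest where d is smallest — segment BC (d = 25.1 mm).
τ_max = 16·55.90/(π·(0.0251)³) = 1.800×10^7 Pa.

18.0 MPa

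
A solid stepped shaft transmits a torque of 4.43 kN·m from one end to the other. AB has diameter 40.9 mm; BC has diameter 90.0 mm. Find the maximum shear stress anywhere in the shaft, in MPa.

330 MPa

Under the same torque, τ_max = 16T/(πd³) is largest where d is smallest — segment AB (d = 40.9 mm).
τ_max = 16·4430/(π·(0.0409)³) = 3.298×10^8 Pa.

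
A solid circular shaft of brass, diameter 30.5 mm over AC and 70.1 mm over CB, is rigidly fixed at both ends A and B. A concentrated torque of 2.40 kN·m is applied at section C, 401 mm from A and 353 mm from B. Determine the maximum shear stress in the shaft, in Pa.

Compatibility: T_A·a/J_AC = T_B·b/J_CB with T_A + T_B = T₀.
J_AC = 8.50×10^-8 m⁴, J_CB = 2.37×10^-6 m⁴, so T_A = T₀·(J_AC/a)/((J_AC/a)+(J_CB/b)) = 73.40 N·m, T_B = 2327 N·m.
τ in each portion: τ_AC = 1.32×10^7 Pa, τ_CB = 3.44×10^7 Pa; maximum is in CB.
τ_max = T_CB·r/J = 2327·0.0350/2.37×10^-6 = 3.440×10^7 Pa.

3.44e7 Pa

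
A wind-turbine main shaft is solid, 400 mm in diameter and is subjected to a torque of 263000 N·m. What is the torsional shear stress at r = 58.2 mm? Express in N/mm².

J = πd⁴/32 = π(0.400)⁴/32 = 2.513×10^-3 m⁴.
Shear stress varies linearly with radius: τ = T·r/J = 263000 × 0.0582 / 2.513×10^-3 = 6.090×10^6 Pa.

6.09 N/mm²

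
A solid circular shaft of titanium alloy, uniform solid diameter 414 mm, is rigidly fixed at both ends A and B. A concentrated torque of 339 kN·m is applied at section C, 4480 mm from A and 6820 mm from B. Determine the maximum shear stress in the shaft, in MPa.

With uniform GJ and both ends fixed, compatibility θ_AC = θ_CB gives T_A·a = T_B·b, together with T_A + T_B = T₀.
T_A = T₀·b/(a+b) = 339000·6820/11300 = 204600 N·m; T_B = 134400 N·m.
τ in each portion: τ_AC = 1.47×10^7 Pa, τ_CB = 9.65×10^6 Pa; maximum is in AC.
τ_max = T_AC·r/J = 204600·0.207/2.88×10^-3 = 1.469×10^7 Pa.

14.7 MPa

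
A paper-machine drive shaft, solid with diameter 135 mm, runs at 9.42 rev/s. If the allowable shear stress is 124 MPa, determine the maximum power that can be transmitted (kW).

J = πd⁴/32 = π(0.135)⁴/32 = 3.261×10^-5 m⁴.
T_max = τ_allow·J/r = 1.24×10^8 × 3.261×10^-5 / 0.0675 = 59900 N·m.
ω = 2π·9.42 = 59.19 rad/s, so P_max = T_max·ω = 3.546×10^6 W.

3550 kW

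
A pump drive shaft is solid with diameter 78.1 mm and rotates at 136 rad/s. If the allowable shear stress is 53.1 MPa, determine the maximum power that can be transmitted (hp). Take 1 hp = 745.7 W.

906 hp

J = πd⁴/32 = π(0.0781)⁴/32 = 3.653×10^-6 m⁴.
T_max = τ_allow·J/r = 5.31×10^7 × 3.653×10^-6 / 0.0390 = 4967 N·m.
ω = 136 rad/s, so P_max = T_max·ω = 6.755×10^5 W.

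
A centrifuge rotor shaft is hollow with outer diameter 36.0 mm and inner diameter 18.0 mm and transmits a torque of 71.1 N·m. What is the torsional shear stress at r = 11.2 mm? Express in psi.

J = π(d_o⁴ − d_i⁴)/32 = π(0.0360⁴ − 0.0180⁴)/32 = 1.546×10^-7 m⁴.
Shear stress varies linearly with radius: τ = T·r/J = 71.10 × 0.0112 / 1.546×10^-7 = 5.151×10^6 Pa.

747 psi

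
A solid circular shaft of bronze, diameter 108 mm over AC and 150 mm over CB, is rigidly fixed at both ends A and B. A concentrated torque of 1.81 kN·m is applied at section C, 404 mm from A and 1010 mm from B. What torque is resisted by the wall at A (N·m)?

Compatibility: T_A·a/J_AC = T_B·b/J_CB with T_A + T_B = T₀.
J_AC = 1.34×10^-5 m⁴, J_CB = 4.97×10^-5 m⁴, so T_A = T₀·(J_AC/a)/((J_AC/a)+(J_CB/b)) = 727.4 N·m, T_B = 1083 N·m.

727 N·m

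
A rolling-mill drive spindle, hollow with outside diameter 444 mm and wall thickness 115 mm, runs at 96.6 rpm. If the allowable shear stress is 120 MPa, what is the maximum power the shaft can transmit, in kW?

J = π(d_o⁴ − d_i⁴)/32 = π(0.444⁴ − 0.214⁴)/32 = 3.609×10^-3 m⁴.
T_max = τ_allow·J/r = 1.20×10^8 × 3.609×10^-3 / 0.222 = 1.951e6 N·m.
ω = 2π·96.6/60 = 10.12 rad/s, so P_max = T_max·ω = 1.974×10^7 W.

19700 kW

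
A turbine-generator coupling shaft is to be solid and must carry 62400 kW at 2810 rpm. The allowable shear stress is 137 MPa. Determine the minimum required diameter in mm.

199 mm

ω = 2π·2810/60 = 294.3 rad/s, so T = P/ω = 62400×10³ / 294.3 = 212100 N·m.
For a solid shaft τ_max = 16T/(πd³), so d = (16T/(π τ_allow))^(1/3) = (16·212100/(π·1.37×10^8))^(1/3) = 0.1990 m.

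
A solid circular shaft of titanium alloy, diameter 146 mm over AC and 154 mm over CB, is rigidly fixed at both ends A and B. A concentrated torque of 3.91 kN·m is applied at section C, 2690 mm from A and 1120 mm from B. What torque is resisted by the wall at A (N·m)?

984 N·m

Compatibility: T_A·a/J_AC = T_B·b/J_CB with T_A + T_B = T₀.
J_AC = 4.46×10^-5 m⁴, J_CB = 5.52×10^-5 m⁴, so T_A = T₀·(J_AC/a)/((J_AC/a)+(J_CB/b)) = 984.1 N·m, T_B = 2926 N·m.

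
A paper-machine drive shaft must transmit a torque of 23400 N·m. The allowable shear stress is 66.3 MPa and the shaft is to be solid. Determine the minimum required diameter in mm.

122 mm

For a solid shaft τ_max = 16T/(πd³), so d = (16T/(π τ_allow))^(1/3) = (16·23400/(π·6.63×10^7))^(1/3) = 0.1216 m.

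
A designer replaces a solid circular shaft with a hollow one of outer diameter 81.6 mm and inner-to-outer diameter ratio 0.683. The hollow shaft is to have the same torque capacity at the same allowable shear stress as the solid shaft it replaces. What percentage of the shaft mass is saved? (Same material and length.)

37.2 %

Equal τ_max and T ⇒ the solid shaft needs d_s³ = d_o³(1−k⁴), so d_s = 81.6·(1−0.683⁴)^(1/3) = 75.19 mm.
Area ratio A_h/A_s = d_o²(1−k²)/d_s² = (1−k²)/(1−k⁴)^(2/3) = 0.6283.
Mass saving = 1 − 0.6283 = 37.2 %.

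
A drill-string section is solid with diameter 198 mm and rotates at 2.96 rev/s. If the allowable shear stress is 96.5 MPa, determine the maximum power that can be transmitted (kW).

J = πd⁴/32 = π(0.198)⁴/32 = 1.509×10^-4 m⁴.
T_max = τ_allow·J/r = 9.65×10^7 × 1.509×10^-4 / 0.0990 = 147100 N·m.
ω = 2π·2.96 = 18.60 rad/s, so P_max = T_max·ω = 2.735×10^6 W.

2740 kW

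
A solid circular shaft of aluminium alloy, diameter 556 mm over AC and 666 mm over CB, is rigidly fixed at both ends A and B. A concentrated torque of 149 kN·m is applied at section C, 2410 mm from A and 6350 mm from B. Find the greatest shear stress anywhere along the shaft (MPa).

Compatibility: T_A·a/J_AC = T_B·b/J_CB with T_A + T_B = T₀.
J_AC = 9.38×10^-3 m⁴, J_CB = 0.0193 m⁴, so T_A = T₀·(J_AC/a)/((J_AC/a)+(J_CB/b)) = 83640 N·m, T_B = 65360 N·m.
τ in each portion: τ_AC = 2.48×10^6 Pa, τ_CB = 1.13×10^6 Pa; maximum is in AC.
τ_max = T_AC·r/J = 83640·0.278/9.38×10^-3 = 2.478×10^6 Pa.

2.48 MPa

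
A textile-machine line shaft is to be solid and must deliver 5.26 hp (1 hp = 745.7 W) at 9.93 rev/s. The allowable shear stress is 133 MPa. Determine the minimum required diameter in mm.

ω = 2π·9.93 = 62.39 rad/s, so T = P/ω = 5.26×745.7 / 62.39 = 62.87 N·m.
For a solid shaft τ_max = 16T/(πd³), so d = (16T/(π τ_allow))^(1/3) = (16·62.87/(π·1.33×10^8))^(1/3) = 0.01340 m.

13.4 mm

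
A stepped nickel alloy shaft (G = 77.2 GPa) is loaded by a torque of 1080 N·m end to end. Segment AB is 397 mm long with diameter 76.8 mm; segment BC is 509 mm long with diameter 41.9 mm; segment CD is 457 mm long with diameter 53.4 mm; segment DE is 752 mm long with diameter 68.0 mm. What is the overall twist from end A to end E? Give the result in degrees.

J_AB = π(0.0768)⁴/32 = 3.42×10^-6 m⁴; J_BC = π(0.0419)⁴/32 = 3.03×10^-7 m⁴; J_CD = π(0.0534)⁴/32 = 7.98×10^-7 m⁴; J_DE = π(0.0680)⁴/32 = 2.10×10^-6 m⁴.
θ = (T/G)·Σ L_i/J_i = (1080/77.2×10⁹)·(0.397/3.42×10^-6 + 0.509/3.03×10^-7 + 0.457/7.98×10^-7 + 0.752/2.10×10^-6) = 0.03818 rad.

2.19°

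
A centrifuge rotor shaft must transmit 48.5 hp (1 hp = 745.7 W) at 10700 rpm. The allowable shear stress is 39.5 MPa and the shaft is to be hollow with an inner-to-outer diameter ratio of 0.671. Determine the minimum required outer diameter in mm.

ω = 2π·10700/60 = 1121 rad/s, so T = P/ω = 48.5×745.7 / 1121 = 32.28 N·m.
For a hollow shaft with d_i/d_o = 0.671: τ_max = 16T/(π d_o³ (1−k⁴)), so d_o = [16T/(π τ_allow (1−k⁴))]^(1/3) = [16·32.28/(π·3.95×10^7·0.7973)]^(1/3) = 0.01735 m.

17.3 mm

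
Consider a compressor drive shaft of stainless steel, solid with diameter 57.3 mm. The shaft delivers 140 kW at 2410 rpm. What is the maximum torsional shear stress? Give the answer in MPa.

15.0 MPa

ω = 2π·2410/60 = 252.4 rad/s, so T = P/ω = 140×10³ / 252.4 = 554.7 N·m.
J = πd⁴/32 = π(0.0573)⁴/32 = 1.058×10^-6 m⁴.
τ_max = T·r/J = 554.7 × 0.0286 / 1.058×10^-6 = 1.502×10^7 Pa.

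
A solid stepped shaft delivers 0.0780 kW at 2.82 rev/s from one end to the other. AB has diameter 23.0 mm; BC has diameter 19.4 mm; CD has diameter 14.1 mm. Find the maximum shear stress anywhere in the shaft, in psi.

1160 psi

ω = 2π·2.82 = 17.72 rad/s, so T = P/ω = 0.0780×10³ / 17.72 = 4.402 N·m.
Under the same torque, τ_max = 16T/(πd³) is largest where d is smallest — segment CD (d = 14.1 mm).
τ_max = 16·4.402/(π·(0.0141)³) = 7.998×10^6 Pa.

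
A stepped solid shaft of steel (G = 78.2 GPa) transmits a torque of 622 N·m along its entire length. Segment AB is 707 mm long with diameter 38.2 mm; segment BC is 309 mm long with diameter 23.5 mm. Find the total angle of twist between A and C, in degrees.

J_AB = π(0.0382)⁴/32 = 2.09×10^-7 m⁴; J_BC = π(0.0235)⁴/32 = 2.99×10^-8 m⁴.
θ = (T/G)·Σ L_i/J_i = (622.0/78.2×10⁹)·(0.707/2.09×10^-7 + 0.309/2.99×10^-8) = 0.1090 rad.

6.24°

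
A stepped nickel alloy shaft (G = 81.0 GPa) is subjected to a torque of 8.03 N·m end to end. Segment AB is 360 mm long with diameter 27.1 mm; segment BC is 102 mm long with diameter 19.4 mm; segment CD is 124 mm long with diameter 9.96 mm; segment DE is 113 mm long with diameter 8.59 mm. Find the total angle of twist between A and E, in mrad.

35.1 mrad

J_AB = π(0.0271)⁴/32 = 5.30×10^-8 m⁴; J_BC = π(0.0194)⁴/32 = 1.39×10^-8 m⁴; J_CD = π(0.00996)⁴/32 = 9.66×10^-10 m⁴; J_DE = π(0.00859)⁴/32 = 5.35×10^-10 m⁴.
θ = (T/G)·Σ L_i/J_i = (8.030/81.0×10⁹)·(0.360/5.30×10^-8 + 0.102/1.39×10^-8 + 0.124/9.66×10^-10 + 0.113/5.35×10^-10) = 0.03508 rad.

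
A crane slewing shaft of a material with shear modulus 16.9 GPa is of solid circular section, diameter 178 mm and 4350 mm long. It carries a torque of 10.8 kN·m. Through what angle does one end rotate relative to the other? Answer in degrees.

1.62°

J = πd⁴/32 = π(0.178)⁴/32 = 9.856×10^-5 m⁴.
θ = T·L/(G·J) = 10800 × 4.35 / (16.9×10⁹ × 9.856×10^-5) = 0.02821 rad.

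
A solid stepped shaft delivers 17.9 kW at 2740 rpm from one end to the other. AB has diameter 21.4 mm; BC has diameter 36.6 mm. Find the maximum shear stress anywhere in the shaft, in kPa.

ω = 2π·2740/60 = 286.9 rad/s, so T = P/ω = 17.9×10³ / 286.9 = 62.38 N·m.
Under the same torque, τ_max = 16T/(πd³) is largest where d is smallest — segment AB (d = 21.4 mm).
τ_max = 16·62.38/(π·(0.0214)³) = 3.242×10^7 Pa.

32400 kPa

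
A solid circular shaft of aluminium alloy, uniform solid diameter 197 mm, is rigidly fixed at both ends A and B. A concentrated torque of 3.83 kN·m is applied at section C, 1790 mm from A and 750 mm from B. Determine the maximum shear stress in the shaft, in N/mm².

With uniform GJ and both ends fixed, compatibility θ_AC = θ_CB gives T_A·a = T_B·b, together with T_A + T_B = T₀.
T_A = T₀·b/(a+b) = 3830·750/2540 = 1131 N·m; T_B = 2699 N·m.
τ in each portion: τ_AC = 7.53×10^5 Pa, τ_CB = 1.80×10^6 Pa; maximum is in CB.
τ_max = T_CB·r/J = 2699·0.0985/1.48×10^-4 = 1.798×10^6 Pa.

1.80 N/mm²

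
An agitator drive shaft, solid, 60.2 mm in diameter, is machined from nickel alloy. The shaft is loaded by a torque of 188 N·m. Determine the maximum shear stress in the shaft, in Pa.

4.39e6 Pa

J = πd⁴/32 = π(0.0602)⁴/32 = 1.289×10^-6 m⁴.
τ_max = T·r/J = 188.0 × 0.0301 / 1.289×10^-6 = 4.389×10^6 Pa.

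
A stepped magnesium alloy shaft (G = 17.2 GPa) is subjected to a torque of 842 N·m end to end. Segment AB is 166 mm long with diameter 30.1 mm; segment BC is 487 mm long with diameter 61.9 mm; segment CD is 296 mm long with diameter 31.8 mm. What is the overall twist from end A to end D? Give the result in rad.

J_AB = π(0.0301)⁴/32 = 8.06×10^-8 m⁴; J_BC = π(0.0619)⁴/32 = 1.44×10^-6 m⁴; J_CD = π(0.0318)⁴/32 = 1.00×10^-7 m⁴.
θ = (T/G)·Σ L_i/J_i = (842.0/17.2×10⁹)·(0.166/8.06×10^-8 + 0.487/1.44×10^-6 + 0.296/1.00×10^-7) = 0.2617 rad.

0.262 rad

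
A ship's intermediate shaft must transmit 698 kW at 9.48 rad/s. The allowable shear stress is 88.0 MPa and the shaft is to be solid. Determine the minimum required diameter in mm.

ω = 9.48 rad/s, so T = P/ω = 698×10³ / 9.480 = 73630 N·m.
For a solid shaft τ_max = 16T/(πd³), so d = (16T/(π τ_allow))^(1/3) = (16·73630/(π·8.80×10^7))^(1/3) = 0.1621 m.

162 mm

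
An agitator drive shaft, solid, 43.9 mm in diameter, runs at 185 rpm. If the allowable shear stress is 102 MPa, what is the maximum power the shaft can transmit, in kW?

32.8 kW

J = πd⁴/32 = π(0.0439)⁴/32 = 3.646×10^-7 m⁴.
T_max = τ_allow·J/r = 1.02×10^8 × 3.646×10^-7 / 0.0220 = 1694 N·m.
ω = 2π·185/60 = 19.37 rad/s, so P_max = T_max·ω = 3.283×10^4 W.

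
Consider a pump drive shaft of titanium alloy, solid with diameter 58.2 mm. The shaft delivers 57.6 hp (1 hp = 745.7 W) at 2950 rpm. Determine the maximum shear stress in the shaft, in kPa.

3590 kPa

ω = 2π·2950/60 = 308.9 rad/s, so T = P/ω = 57.6×745.7 / 308.9 = 139.0 N·m.
J = πd⁴/32 = π(0.0582)⁴/32 = 1.126×10^-6 m⁴.
τ_max = T·r/J = 139.0 × 0.0291 / 1.126×10^-6 = 3.592×10^6 Pa.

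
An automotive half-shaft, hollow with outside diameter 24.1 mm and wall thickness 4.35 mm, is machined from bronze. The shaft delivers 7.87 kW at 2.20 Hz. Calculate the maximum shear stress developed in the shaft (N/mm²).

249 N/mm²

ω = 2π·2.20 = 13.82 rad/s, so T = P/ω = 7.87×10³ / 13.82 = 569.3 N·m.
J = π(d_o⁴ − d_i⁴)/32 = π(0.0241⁴ − 0.0154⁴)/32 = 2.760×10^-8 m⁴.
τ_max = T·r/J = 569.3 × 0.0120 / 2.760×10^-8 = 2.486×10^8 Pa.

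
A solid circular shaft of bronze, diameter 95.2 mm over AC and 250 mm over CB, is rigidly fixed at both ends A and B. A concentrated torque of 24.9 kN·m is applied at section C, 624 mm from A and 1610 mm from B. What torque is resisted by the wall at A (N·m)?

Compatibility: T_A·a/J_AC = T_B·b/J_CB with T_A + T_B = T₀.
J_AC = 8.06×10^-6 m⁴, J_CB = 3.83×10^-4 m⁴, so T_A = T₀·(J_AC/a)/((J_AC/a)+(J_CB/b)) = 1281 N·m, T_B = 23620 N·m.

1280 N·m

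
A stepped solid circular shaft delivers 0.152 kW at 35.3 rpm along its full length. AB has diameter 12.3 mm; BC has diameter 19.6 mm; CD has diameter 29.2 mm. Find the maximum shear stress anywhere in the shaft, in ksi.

ω = 2π·35.3/60 = 3.697 rad/s, so T = P/ω = 0.152×10³ / 3.697 = 41.12 N·m.
Under the same torque, τ_max = 16T/(πd³) is largest where d is smallest — segment AB (d = 12.3 mm).
τ_max = 16·41.12/(π·(0.0123)³) = 1.125×10^8 Pa.

16.3 ksi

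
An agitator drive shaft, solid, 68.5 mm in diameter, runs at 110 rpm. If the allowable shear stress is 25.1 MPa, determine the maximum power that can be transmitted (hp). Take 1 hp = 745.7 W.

J = πd⁴/32 = π(0.0685)⁴/32 = 2.162×10^-6 m⁴.
T_max = τ_allow·J/r = 2.51×10^7 × 2.162×10^-6 / 0.0343 = 1584 N·m.
ω = 2π·110/60 = 11.52 rad/s, so P_max = T_max·ω = 1.825×10^4 W.

24.5 hp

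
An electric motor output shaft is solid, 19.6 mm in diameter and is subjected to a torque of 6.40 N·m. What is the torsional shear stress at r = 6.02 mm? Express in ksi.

J = πd⁴/32 = π(0.0196)⁴/32 = 1.449×10^-8 m⁴.
Shear stress varies linearly with radius: τ = T·r/J = 6.400 × 0.00602 / 1.449×10^-8 = 2.659×10^6 Pa.

0.386 ksi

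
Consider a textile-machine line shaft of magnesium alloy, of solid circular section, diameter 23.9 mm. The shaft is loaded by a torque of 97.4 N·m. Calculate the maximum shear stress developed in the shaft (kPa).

J = πd⁴/32 = π(0.0239)⁴/32 = 3.203×10^-8 m⁴.
τ_max = T·r/J = 97.40 × 0.0119 / 3.203×10^-8 = 3.634×10^7 Pa.

36300 kPa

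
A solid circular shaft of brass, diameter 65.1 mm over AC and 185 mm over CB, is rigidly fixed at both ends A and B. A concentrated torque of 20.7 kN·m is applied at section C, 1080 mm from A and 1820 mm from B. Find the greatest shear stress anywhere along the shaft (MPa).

16.2 MPa

Compatibility: T_A·a/J_AC = T_B·b/J_CB with T_A + T_B = T₀.
J_AC = 1.76×10^-6 m⁴, J_CB = 1.15×10^-4 m⁴, so T_A = T₀·(J_AC/a)/((J_AC/a)+(J_CB/b)) = 521.4 N·m, T_B = 20180 N·m.
τ in each portion: τ_AC = 9.63×10^6 Pa, τ_CB = 1.62×10^7 Pa; maximum is in CB.
τ_max = T_CB·r/J = 20180·0.0925/1.15×10^-4 = 1.623×10^7 Pa.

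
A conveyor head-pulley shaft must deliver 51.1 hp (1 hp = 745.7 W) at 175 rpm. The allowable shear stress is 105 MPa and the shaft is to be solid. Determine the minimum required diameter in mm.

ω = 2π·175/60 = 18.33 rad/s, so T = P/ω = 51.1×745.7 / 18.33 = 2079 N·m.
For a solid shaft τ_max = 16T/(πd³), so d = (16T/(π τ_allow))^(1/3) = (16·2079/(π·1.05×10^8))^(1/3) = 0.04655 m.

46.5 mm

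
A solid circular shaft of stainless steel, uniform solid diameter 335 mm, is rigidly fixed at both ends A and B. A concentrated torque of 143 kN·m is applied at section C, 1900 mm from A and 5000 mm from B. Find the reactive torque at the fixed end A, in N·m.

104000 N·m

With uniform GJ and both ends fixed, compatibility θ_AC = θ_CB gives T_A·a = T_B·b, together with T_A + T_B = T₀.
T_A = T₀·b/(a+b) = 143000·5000/6900 = 103600 N·m; T_B = 39380 N·m.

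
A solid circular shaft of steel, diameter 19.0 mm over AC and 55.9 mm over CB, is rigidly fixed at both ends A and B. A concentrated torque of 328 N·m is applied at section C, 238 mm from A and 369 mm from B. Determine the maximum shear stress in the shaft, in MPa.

Compatibility: T_A·a/J_AC = T_B·b/J_CB with T_A + T_B = T₀.
J_AC = 1.28×10^-8 m⁴, J_CB = 9.59×10^-7 m⁴, so T_A = T₀·(J_AC/a)/((J_AC/a)+(J_CB/b)) = 6.650 N·m, T_B = 321.4 N·m.
τ in each portion: τ_AC = 4.94×10^6 Pa, τ_CB = 9.37×10^6 Pa; maximum is in CB.
τ_max = T_CB·r/J = 321.4·0.0279/9.59×10^-7 = 9.369×10^6 Pa.

9.37 MPa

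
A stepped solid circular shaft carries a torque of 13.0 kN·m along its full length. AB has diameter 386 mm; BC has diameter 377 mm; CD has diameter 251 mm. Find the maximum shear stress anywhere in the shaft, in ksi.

Under the same torque, τ_max = 16T/(πd³) is largest where d is smallest — segment CD (d = 251 mm).
τ_max = 16·13000/(π·(0.251)³) = 4.187×10^6 Pa.

0.607 ksi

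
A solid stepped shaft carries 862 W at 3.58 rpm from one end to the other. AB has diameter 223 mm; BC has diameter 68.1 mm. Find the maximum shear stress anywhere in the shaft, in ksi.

ω = 2π·3.58/60 = 0.3749 rad/s, so T = P/ω = 862 / 0.3749 = 2299 N·m.
Under the same torque, τ_max = 16T/(πd³) is largest where d is smallest — segment BC (d = 68.1 mm).
τ_max = 16·2299/(π·(0.0681)³) = 3.708×10^7 Pa.

5.38 ksi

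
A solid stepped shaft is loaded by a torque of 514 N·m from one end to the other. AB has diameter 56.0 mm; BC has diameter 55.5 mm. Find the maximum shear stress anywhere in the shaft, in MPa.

15.3 MPa

Under the same torque, τ_max = 16T/(πd³) is largest where d is smallest — segment BC (d = 55.5 mm).
τ_max = 16·514.0/(π·(0.0555)³) = 1.531×10^7 Pa.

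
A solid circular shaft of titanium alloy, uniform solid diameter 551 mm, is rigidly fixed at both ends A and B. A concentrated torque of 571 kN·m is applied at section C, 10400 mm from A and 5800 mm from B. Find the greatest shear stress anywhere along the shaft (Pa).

With uniform GJ and both ends fixed, compatibility θ_AC = θ_CB gives T_A·a = T_B·b, together with T_A + T_B = T₀.
T_A = T₀·b/(a+b) = 571000·5800/16200 = 204400 N·m; T_B = 366600 N·m.
τ in each portion: τ_AC = 6.22×10^6 Pa, τ_CB = 1.12×10^7 Pa; maximum is in CB.
τ_max = T_CB·r/J = 366600·0.276/9.05×10^-3 = 1.116×10^7 Pa.

1.12e7 Pa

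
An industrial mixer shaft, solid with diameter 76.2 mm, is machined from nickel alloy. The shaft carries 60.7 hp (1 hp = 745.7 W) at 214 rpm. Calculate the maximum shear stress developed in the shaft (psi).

ω = 2π·214/60 = 22.41 rad/s, so T = P/ω = 60.7×745.7 / 22.41 = 2020 N·m.
J = πd⁴/32 = π(0.0762)⁴/32 = 3.310×10^-6 m⁴.
τ_max = T·r/J = 2020 × 0.0381 / 3.310×10^-6 = 2.325×10^7 Pa.

3370 psi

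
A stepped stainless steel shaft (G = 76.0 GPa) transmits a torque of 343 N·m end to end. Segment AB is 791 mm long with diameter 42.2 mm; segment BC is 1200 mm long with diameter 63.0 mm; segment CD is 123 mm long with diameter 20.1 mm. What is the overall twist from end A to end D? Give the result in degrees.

2.84°

J_AB = π(0.0422)⁴/32 = 3.11×10^-7 m⁴; J_BC = π(0.0630)⁴/32 = 1.55×10^-6 m⁴; J_CD = π(0.0201)⁴/32 = 1.60×10^-8 m⁴.
θ = (T/G)·Σ L_i/J_i = (343.0/76.0×10⁹)·(0.791/3.11×10^-7 + 1.20/1.55×10^-6 + 0.123/1.60×10^-8) = 0.04961 rad.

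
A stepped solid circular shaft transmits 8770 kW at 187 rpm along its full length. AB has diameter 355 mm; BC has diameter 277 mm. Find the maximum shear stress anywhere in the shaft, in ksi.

ω = 2π·187/60 = 19.58 rad/s, so T = P/ω = 8770×10³ / 19.58 = 447800 N·m.
Under the same torque, τ_max = 16T/(πd³) is largest where d is smallest — segment BC (d = 277 mm).
τ_max = 16·447800/(π·(0.277)³) = 1.073×10^8 Pa.

15.6 ksi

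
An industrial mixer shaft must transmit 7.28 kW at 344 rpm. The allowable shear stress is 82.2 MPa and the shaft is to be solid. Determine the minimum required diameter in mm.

23.2 mm

ω = 2π·344/60 = 36.02 rad/s, so T = P/ω = 7.28×10³ / 36.02 = 202.1 N·m.
For a solid shaft τ_max = 16T/(πd³), so d = (16T/(π τ_allow))^(1/3) = (16·202.1/(π·8.22×10^7))^(1/3) = 0.02322 m.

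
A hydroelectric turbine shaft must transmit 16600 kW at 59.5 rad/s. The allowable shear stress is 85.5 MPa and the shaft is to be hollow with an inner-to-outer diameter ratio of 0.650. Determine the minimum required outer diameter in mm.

272 mm

ω = 59.5 rad/s, so T = P/ω = 16600×10³ / 59.50 = 279000 N·m.
For a hollow shaft with d_i/d_o = 0.650: τ_max = 16T/(π d_o³ (1−k⁴)), so d_o = [16T/(π τ_allow (1−k⁴))]^(1/3) = [16·279000/(π·8.55×10^7·0.8215)]^(1/3) = 0.2725 m.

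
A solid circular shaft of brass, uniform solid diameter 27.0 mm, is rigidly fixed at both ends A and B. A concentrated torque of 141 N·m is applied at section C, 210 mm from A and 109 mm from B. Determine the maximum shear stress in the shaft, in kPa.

24000 kPa

With uniform GJ and both ends fixed, compatibility θ_AC = θ_CB gives T_A·a = T_B·b, together with T_A + T_B = T₀.
T_A = T₀·b/(a+b) = 141.0·109/319.0 = 48.18 N·m; T_B = 92.82 N·m.
τ in each portion: τ_AC = 1.25×10^7 Pa, τ_CB = 2.40×10^7 Pa; maximum is in CB.
τ_max = T_CB·r/J = 92.82·0.0135/5.22×10^-8 = 2.402×10^7 Pa.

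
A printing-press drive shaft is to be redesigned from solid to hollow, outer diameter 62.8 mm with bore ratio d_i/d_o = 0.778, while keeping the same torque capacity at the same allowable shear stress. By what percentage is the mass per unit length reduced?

Equal τ_max and T ⇒ the solid shaft needs d_s³ = d_o³(1−k⁴), so d_s = 62.8·(1−0.778⁴)^(1/3) = 53.94 mm.
Area ratio A_h/A_s = d_o²(1−k²)/d_s² = (1−k²)/(1−k⁴)^(2/3) = 0.5350.
Mass saving = 1 − 0.5350 = 46.5 %.

46.5 %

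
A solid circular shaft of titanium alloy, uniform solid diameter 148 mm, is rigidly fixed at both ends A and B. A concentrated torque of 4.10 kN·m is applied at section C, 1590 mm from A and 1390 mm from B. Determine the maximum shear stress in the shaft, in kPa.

3440 kPa

With uniform GJ and both ends fixed, compatibility θ_AC = θ_CB gives T_A·a = T_B·b, together with T_A + T_B = T₀.
T_A = T₀·b/(a+b) = 4100·1390/2980 = 1912 N·m; T_B = 2188 N·m.
τ in each portion: τ_AC = 3.00×10^6 Pa, τ_CB = 3.44×10^6 Pa; maximum is in CB.
τ_max = T_CB·r/J = 2188·0.0740/4.71×10^-5 = 3.437×10^6 Pa.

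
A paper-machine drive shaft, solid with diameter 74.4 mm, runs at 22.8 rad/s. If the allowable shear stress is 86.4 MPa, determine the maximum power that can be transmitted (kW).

J = πd⁴/32 = π(0.0744)⁴/32 = 3.008×10^-6 m⁴.
T_max = τ_allow·J/r = 8.64×10^7 × 3.008×10^-6 / 0.0372 = 6987 N·m.
ω = 22.8 rad/s, so P_max = T_max·ω = 1.593×10^5 W.

159 kW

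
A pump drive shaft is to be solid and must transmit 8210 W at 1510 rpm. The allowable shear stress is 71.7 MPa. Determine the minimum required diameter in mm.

ω = 2π·1510/60 = 158.1 rad/s, so T = P/ω = 8210 / 158.1 = 51.92 N·m.
For a solid shaft τ_max = 16T/(πd³), so d = (16T/(π τ_allow))^(1/3) = (16·51.92/(π·7.17×10^7))^(1/3) = 0.01545 m.

15.5 mm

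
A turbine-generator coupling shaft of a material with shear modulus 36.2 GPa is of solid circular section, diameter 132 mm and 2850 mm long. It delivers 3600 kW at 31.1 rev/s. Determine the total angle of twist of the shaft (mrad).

48.7 mrad

ω = 2π·31.1 = 195.4 rad/s, so T = P/ω = 3600×10³ / 195.4 = 18420 N·m.
J = πd⁴/32 = π(0.132)⁴/32 = 2.981×10^-5 m⁴.
θ = T·L/(G·J) = 18420 × 2.85 / (36.2×10⁹ × 2.981×10^-5) = 0.04866 rad.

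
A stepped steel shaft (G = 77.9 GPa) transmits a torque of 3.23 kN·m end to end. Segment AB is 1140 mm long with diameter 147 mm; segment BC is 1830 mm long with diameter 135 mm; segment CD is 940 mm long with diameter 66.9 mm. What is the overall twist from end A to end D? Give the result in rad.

0.0232 rad

J_AB = π(0.147)⁴/32 = 4.58×10^-5 m⁴; J_BC = π(0.135)⁴/32 = 3.26×10^-5 m⁴; J_CD = π(0.0669)⁴/32 = 1.97×10^-6 m⁴.
θ = (T/G)·Σ L_i/J_i = (3230/77.9×10⁹)·(1.14/4.58×10^-5 + 1.83/3.26×10^-5 + 0.940/1.97×10^-6) = 0.02318 rad.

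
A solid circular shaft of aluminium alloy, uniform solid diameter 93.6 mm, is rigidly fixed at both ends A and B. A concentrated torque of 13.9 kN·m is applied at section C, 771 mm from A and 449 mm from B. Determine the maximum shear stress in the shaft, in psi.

With uniform GJ and both ends fixed, compatibility θ_AC = θ_CB gives T_A·a = T_B·b, together with T_A + T_B = T₀.
T_A = T₀·b/(a+b) = 13900·449/1220 = 5116 N·m; T_B = 8784 N·m.
τ in each portion: τ_AC = 3.18×10^7 Pa, τ_CB = 5.46×10^7 Pa; maximum is in CB.
τ_max = T_CB·r/J = 8784·0.0468/7.54×10^-6 = 5.456×10^7 Pa.

7910 psi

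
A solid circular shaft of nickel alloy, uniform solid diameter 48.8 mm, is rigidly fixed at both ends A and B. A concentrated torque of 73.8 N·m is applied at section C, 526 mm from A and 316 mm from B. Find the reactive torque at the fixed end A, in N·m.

With uniform GJ and both ends fixed, compatibility θ_AC = θ_CB gives T_A·a = T_B·b, together with T_A + T_B = T₀.
T_A = T₀·b/(a+b) = 73.80·316/842.0 = 27.70 N·m; T_B = 46.10 N·m.

27.7 N·m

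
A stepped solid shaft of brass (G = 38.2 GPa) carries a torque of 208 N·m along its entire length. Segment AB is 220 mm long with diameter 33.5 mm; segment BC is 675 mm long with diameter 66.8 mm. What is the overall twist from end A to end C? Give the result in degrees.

J_AB = π(0.0335)⁴/32 = 1.24×10^-7 m⁴; J_BC = π(0.0668)⁴/32 = 1.95×10^-6 m⁴.
θ = (T/G)·Σ L_i/J_i = (208.0/38.2×10⁹)·(0.220/1.24×10^-7 + 0.675/1.95×10^-6) = 0.01157 rad.

0.663°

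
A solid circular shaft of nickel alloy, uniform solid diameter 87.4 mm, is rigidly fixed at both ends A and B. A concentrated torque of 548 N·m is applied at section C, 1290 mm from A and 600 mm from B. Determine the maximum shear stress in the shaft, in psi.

414 psi

With uniform GJ and both ends fixed, compatibility θ_AC = θ_CB gives T_A·a = T_B·b, together with T_A + T_B = T₀.
T_A = T₀·b/(a+b) = 548.0·600/1890 = 174.0 N·m; T_B = 374.0 N·m.
τ in each portion: τ_AC = 1.33×10^6 Pa, τ_CB = 2.85×10^6 Pa; maximum is in CB.
τ_max = T_CB·r/J = 374.0·0.0437/5.73×10^-6 = 2.853×10^6 Pa.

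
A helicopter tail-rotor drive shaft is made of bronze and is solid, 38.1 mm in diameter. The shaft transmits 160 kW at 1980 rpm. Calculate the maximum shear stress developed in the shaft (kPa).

ω = 2π·1980/60 = 207.3 rad/s, so T = P/ω = 160×10³ / 207.3 = 771.7 N·m.
J = πd⁴/32 = π(0.0381)⁴/32 = 2.069×10^-7 m⁴.
τ_max = T·r/J = 771.7 × 0.0191 / 2.069×10^-7 = 7.106×10^7 Pa.

71100 kPa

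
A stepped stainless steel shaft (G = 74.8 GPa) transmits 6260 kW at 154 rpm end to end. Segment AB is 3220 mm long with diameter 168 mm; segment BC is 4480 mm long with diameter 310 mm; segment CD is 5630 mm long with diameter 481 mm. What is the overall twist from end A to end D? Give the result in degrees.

ω = 2π·154/60 = 16.13 rad/s, so T = P/ω = 6260×10³ / 16.13 = 388200 N·m.
J_AB = π(0.168)⁴/32 = 7.82×10^-5 m⁴; J_BC = π(0.310)⁴/32 = 9.07×10^-4 m⁴; J_CD = π(0.481)⁴/32 = 5.26×10^-3 m⁴.
θ = (T/G)·Σ L_i/J_i = (388200/74.8×10⁹)·(3.22/7.82×10^-5 + 4.48/9.07×10^-4 + 5.63/5.26×10^-3) = 0.2449 rad.

14.0°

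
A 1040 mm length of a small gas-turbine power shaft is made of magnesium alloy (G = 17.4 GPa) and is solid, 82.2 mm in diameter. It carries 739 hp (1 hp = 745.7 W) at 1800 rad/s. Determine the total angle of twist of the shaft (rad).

0.00408 rad

ω = 1800 rad/s, so T = P/ω = 739×745.7 / 1800 = 306.2 N·m.
J = πd⁴/32 = π(0.0822)⁴/32 = 4.482×10^-6 m⁴.
θ = T·L/(G·J) = 306.2 × 1.04 / (17.4×10⁹ × 4.482×10^-6) = 4.083×10^-3 rad.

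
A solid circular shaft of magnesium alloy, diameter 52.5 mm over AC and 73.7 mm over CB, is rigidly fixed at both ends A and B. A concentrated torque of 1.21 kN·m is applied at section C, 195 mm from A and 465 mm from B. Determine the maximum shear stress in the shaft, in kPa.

16200 kPa

Compatibility: T_A·a/J_AC = T_B·b/J_CB with T_A + T_B = T₀.
J_AC = 7.46×10^-7 m⁴, J_CB = 2.90×10^-6 m⁴, so T_A = T₀·(J_AC/a)/((J_AC/a)+(J_CB/b)) = 460.3 N·m, T_B = 749.7 N·m.
τ in each portion: τ_AC = 1.62×10^7 Pa, τ_CB = 9.54×10^6 Pa; maximum is in AC.
τ_max = T_AC·r/J = 460.3·0.0262/7.46×10^-7 = 1.620×10^7 Pa.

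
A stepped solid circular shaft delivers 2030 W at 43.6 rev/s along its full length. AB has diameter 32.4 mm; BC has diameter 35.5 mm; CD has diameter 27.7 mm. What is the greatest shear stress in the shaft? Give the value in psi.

258 psi

ω = 2π·43.6 = 273.9 rad/s, so T = P/ω = 2030 / 273.9 = 7.410 N·m.
Under the same torque, τ_max = 16T/(πd³) is largest where d is smallest — segment CD (d = 27.7 mm).
τ_max = 16·7.410/(π·(0.0277)³) = 1.776×10^6 Pa.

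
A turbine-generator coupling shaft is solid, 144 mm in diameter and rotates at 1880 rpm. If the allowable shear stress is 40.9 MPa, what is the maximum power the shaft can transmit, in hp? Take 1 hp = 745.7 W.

J = πd⁴/32 = π(0.144)⁴/32 = 4.221×10^-5 m⁴.
T_max = τ_allow·J/r = 4.09×10^7 × 4.221×10^-5 / 0.0720 = 23980 N·m.
ω = 2π·1880/60 = 196.9 rad/s, so P_max = T_max·ω = 4.721×10^6 W.

6330 hp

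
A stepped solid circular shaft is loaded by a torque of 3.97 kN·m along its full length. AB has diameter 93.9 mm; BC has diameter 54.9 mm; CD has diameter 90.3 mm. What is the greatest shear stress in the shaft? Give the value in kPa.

Under the same torque, τ_max = 16T/(πd³) is largest where d is smallest — segment BC (d = 54.9 mm).
τ_max = 16·3970/(π·(0.0549)³) = 1.222×10^8 Pa.

122000 kPa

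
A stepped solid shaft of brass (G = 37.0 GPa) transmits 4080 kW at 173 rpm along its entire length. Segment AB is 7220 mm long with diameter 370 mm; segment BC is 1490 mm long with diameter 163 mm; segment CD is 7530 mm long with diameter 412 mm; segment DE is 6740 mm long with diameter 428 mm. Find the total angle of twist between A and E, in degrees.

ω = 2π·173/60 = 18.12 rad/s, so T = P/ω = 4080×10³ / 18.12 = 225200 N·m.
J_AB = π(0.370)⁴/32 = 1.84×10^-3 m⁴; J_BC = π(0.163)⁴/32 = 6.93×10^-5 m⁴; J_CD = π(0.412)⁴/32 = 2.83×10^-3 m⁴; J_DE = π(0.428)⁴/32 = 3.29×10^-3 m⁴.
θ = (T/G)·Σ L_i/J_i = (225200/37.0×10⁹)·(7.22/1.84×10^-3 + 1.49/6.93×10^-5 + 7.53/2.83×10^-3 + 6.74/3.29×10^-3) = 0.1834 rad.

10.5°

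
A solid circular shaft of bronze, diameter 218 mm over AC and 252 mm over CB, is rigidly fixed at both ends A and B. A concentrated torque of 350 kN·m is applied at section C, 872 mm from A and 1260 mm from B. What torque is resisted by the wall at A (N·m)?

157000 N·m

Compatibility: T_A·a/J_AC = T_B·b/J_CB with T_A + T_B = T₀.
J_AC = 2.22×10^-4 m⁴, J_CB = 3.96×10^-4 m⁴, so T_A = T₀·(J_AC/a)/((J_AC/a)+(J_CB/b)) = 156500 N·m, T_B = 193500 N·m.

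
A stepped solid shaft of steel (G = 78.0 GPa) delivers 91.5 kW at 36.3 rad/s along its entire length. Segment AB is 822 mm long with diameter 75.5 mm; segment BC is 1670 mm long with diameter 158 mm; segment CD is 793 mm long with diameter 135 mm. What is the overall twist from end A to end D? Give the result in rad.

ω = 36.3 rad/s, so T = P/ω = 91.5×10³ / 36.30 = 2521 N·m.
J_AB = π(0.0755)⁴/32 = 3.19×10^-6 m⁴; J_BC = π(0.158)⁴/32 = 6.12×10^-5 m⁴; J_CD = π(0.135)⁴/32 = 3.26×10^-5 m⁴.
θ = (T/G)·Σ L_i/J_i = (2521/78.0×10⁹)·(0.822/3.19×10^-6 + 1.67/6.12×10^-5 + 0.793/3.26×10^-5) = 9.995×10^-3 rad.

0.0100 rad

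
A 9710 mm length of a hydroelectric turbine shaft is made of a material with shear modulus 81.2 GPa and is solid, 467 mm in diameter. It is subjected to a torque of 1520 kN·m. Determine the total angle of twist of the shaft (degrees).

J = πd⁴/32 = π(0.467)⁴/32 = 4.669×10^-3 m⁴.
θ = T·L/(G·J) = 1.520e6 × 9.71 / (81.2×10⁹ × 4.669×10^-3) = 0.03893 rad.

2.23°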